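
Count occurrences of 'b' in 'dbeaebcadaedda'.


Scanning 'dbeaebcadaedda' for 'b':
  Position 1: 'b' -> MATCH (count: 1)
  Position 5: 'b' -> MATCH (count: 2)
Total occurrences of 'b': 2

2


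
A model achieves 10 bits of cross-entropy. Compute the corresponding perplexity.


Perplexity formula: PP = 2^H
H = 10
PP = 2^10
PP = 2^10 = 1024

1024


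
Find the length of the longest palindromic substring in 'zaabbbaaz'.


Scanning 'zaabbbaaz' for palindromic substrings.
Substring at positions 0-8: 'zaabbbaaz'.
Check: reverse('zaabbbaaz') = 'zaabbbaaz' -> palindrome confirmed.
No longer palindromic substring exists; longest length = 9

9


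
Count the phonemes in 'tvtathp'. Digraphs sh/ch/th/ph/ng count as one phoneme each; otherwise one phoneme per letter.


Parsing 'tvtathp' greedily, digraphs first:
  't' -> consonant phoneme (phonemes so far: 1)
  'v' -> consonant phoneme (phonemes so far: 2)
  't' -> consonant phoneme (phonemes so far: 3)
  'a' -> vowel phoneme (phonemes so far: 4)
  'th' -> digraph (1 consonant phoneme) (phonemes so far: 5)
  'p' -> consonant phoneme (phonemes so far: 6)
Total phonemes: 6

6


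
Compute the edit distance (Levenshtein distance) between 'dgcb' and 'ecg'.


Building DP table for s1='dgcb' (len 4) and s2='ecg' (len 3):
       e  c  g
    0  1  2  3
  d 1  1  2  3
  g 2  2  2  2
  c 3  3  2  3
  b 4  4  3  3
Edit distance = dp[4][3] = 3

3


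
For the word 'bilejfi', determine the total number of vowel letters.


Scanning each character of 'bilejfi':
  Position 1: 'b' -> consonant (running count: 0)
  Position 2: 'i' -> vowel (running count: 1)
  Position 3: 'l' -> consonant (running count: 1)
  Position 4: 'e' -> vowel (running count: 2)
  Position 5: 'j' -> consonant (running count: 2)
  Position 6: 'f' -> consonant (running count: 2)
  Position 7: 'i' -> vowel (running count: 3)
Total vowels: 3

3


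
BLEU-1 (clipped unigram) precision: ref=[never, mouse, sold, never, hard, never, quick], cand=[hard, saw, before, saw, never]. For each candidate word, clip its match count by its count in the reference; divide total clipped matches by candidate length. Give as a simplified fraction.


Reference word counts: {'hard': 1, 'mouse': 1, 'never': 3, 'quick': 1, 'sold': 1}
Checking each candidate word (with clipping):
  'hard' -> in reference (ref count 1, used 1/1) -> match (matches: 1)
  'saw' -> not in reference -> no match (matches: 1)
  'before' -> not in reference -> no match (matches: 1)
  'saw' -> not in reference -> no match (matches: 1)
  'never' -> in reference (ref count 3, used 1/3) -> match (matches: 2)
Clipped matches: 2, Candidate length: 5
Precision = 2/5

2/5


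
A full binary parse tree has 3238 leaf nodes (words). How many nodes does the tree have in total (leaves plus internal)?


Leaf nodes (terminals): 3238
Internal nodes = n - 1 = 3238 - 1 = 3237
Total = leaves + internal = 3238 + 3237 = 6475

6475


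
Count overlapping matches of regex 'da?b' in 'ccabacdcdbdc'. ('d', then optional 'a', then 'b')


Pattern: da?b means 'd', then optional 'a', then 'b'.
Scanning 'ccabacdcdbdc' position-by-position:
  Pos 0: window 'cca' -> no
  Pos 1: window 'cab' -> no
  Pos 2: window 'aba' -> no
  Pos 3: window 'bac' -> no
  Pos 4: window 'acd' -> no
  Pos 5: window 'cdc' -> no
  Pos 6: window 'dcd' -> no
  Pos 7: window 'cdb' -> no
  Pos 8: window 'dbd' -> MATCH
  Pos 9: window 'bdc' -> no
  Pos 10: window 'dc' -> no
  Pos 11: window 'c' -> no
Total matches: 1

1


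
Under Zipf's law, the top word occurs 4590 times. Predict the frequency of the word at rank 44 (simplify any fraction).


Zipf's law: freq(rank) = f1 / rank
f1 = 4590, rank = 44
freq = 4590 / 44
GCD(4590, 44) = 2
Simplified: 2295/22

2295/22


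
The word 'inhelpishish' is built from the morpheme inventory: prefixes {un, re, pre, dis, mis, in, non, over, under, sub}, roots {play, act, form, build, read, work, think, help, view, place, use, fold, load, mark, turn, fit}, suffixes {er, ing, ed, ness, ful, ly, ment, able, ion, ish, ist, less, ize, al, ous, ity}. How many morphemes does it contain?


Segmenting 'inhelpishish' against the inventory:
  'in' -> prefix (morpheme 1)
  'help' -> root (morpheme 2)
  'ish' -> suffix (morpheme 3)
  'ish' -> suffix (morpheme 4)
Total morphemes: 4

4


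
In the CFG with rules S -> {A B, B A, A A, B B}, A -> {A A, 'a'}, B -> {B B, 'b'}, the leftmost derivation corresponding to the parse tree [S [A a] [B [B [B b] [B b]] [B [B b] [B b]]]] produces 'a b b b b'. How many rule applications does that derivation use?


Every bracketed nonterminal node [X ...] in the tree is produced by exactly one rule application.
Reading the tree off as a leftmost derivation:
  Step 1: S  =>  A B   (applied S -> A B)
  Step 2: A B  =>  a B   (applied A -> a)
  Step 3: a B  =>  a B B   (applied B -> B B)
  Step 4: a B B  =>  a B B B   (applied B -> B B)
  Step 5: a B B B  =>  a b B B   (applied B -> b)
  Step 6: a b B B  =>  a b b B   (applied B -> b)
  Step 7: a b b B  =>  a b b B B   (applied B -> B B)
  Step 8: a b b B B  =>  a b b b B   (applied B -> b)
  Step 9: a b b b B  =>  a b b b b   (applied B -> b)
Final yield: a b b b b
Total rewrite steps: 9

9


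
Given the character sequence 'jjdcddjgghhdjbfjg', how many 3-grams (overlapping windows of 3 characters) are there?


String 'jjdcddjgghhdjbfjg' has length L = 17.
Number of overlapping n-grams = L - n + 1
Substituting: 17 - 3 + 1 = 15

15


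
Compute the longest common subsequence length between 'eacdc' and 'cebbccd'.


DP table for LCS of 'eacdc' and 'cebbccd':
       c  e  b  b  c  c  d
    0  0  0  0  0  0  0  0
  e 0  0  1  1  1  1  1  1
  a 0  0  1  1  1  1  1  1
  c 0  1  1  1  1  2  2  2
  d 0  1  1  1  1  2  2  3
  c 0  1  1  1  1  2  3  3
LCS: 'ecd'
LCS length = 3

3


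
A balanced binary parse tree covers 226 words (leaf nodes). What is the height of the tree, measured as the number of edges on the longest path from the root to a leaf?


In a balanced binary tree with n leaves the deepest leaf is ceil(log2(n)) edges below the root.
log2(226) = 7.8202
ceil(7.8202) = 8
height (edges) = 8

8


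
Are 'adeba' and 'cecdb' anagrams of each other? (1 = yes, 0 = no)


Sort characters of 'adeba': 'aabde'
Sort characters of 'cecdb': 'bccde'
Sorted forms differ -> they are NOT anagrams
Result: 0

0


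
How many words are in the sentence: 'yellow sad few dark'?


Counting words by splitting on spaces:
  Word 1: 'yellow'
  Word 2: 'sad'
  Word 3: 'few'
  Word 4: 'dark'
Total words: 4

4


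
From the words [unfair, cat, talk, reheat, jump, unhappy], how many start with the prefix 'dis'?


Checking each word for prefix 'dis':
  'unfair' -> no (count: 0)
  'cat' -> no (count: 0)
  'talk' -> no (count: 0)
  'reheat' -> no (count: 0)
  'jump' -> no (count: 0)
  'unhappy' -> no (count: 0)
Total with prefix 'dis': 0

0


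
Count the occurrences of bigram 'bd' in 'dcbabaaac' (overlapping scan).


Scanning 'dcbabaaac' for bigram 'bd':
  Position 0: 'dc' -> no
  Position 1: 'cb' -> no
  Position 2: 'ba' -> no
  Position 3: 'ab' -> no
  Position 4: 'ba' -> no
  Position 5: 'aa' -> no
  Position 6: 'aa' -> no
  Position 7: 'ac' -> no
Total matches: 0

0


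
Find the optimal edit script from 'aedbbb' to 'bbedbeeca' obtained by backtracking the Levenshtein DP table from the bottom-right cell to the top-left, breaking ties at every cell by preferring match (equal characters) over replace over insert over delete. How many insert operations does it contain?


Edit distance = 6. Backtracking from cell (6, 9) with preference match > replace > insert > delete,
then listing the resulting alignment 'aedbbb' -> 'bbedbeeca' left to right:
  Step 1: insert 'b' [insertion #1]
  Step 2: replace a->b
  Step 3: keep 'e'
  Step 4: keep 'd'
  Step 5: keep 'b'
  Step 6: insert 'e' [insertion #2]
  Step 7: insert 'e' [insertion #3]
  Step 8: replace b->c
  Step 9: replace b->a
Total insertions: 3

3


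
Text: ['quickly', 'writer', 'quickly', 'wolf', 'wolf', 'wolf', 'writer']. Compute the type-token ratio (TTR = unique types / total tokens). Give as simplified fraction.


Tokens: 7
Unique types: ('quickly', 'wolf', 'writer') = 3
TTR = 3/7
Already in lowest terms.

3/7


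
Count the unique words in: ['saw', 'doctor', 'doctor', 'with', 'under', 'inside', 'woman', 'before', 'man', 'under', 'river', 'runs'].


Listing all tokens and tracking unique types:
  Token 1: 'saw' -> NEW (unique so far: 1)
  Token 2: 'doctor' -> NEW (unique so far: 2)
  Token 3: 'doctor' -> duplicate (unique so far: 2)
  Token 4: 'with' -> NEW (unique so far: 3)
  Token 5: 'under' -> NEW (unique so far: 4)
  Token 6: 'inside' -> NEW (unique so far: 5)
  Token 7: 'woman' -> NEW (unique so far: 6)
  Token 8: 'before' -> NEW (unique so far: 7)
  Token 9: 'man' -> NEW (unique so far: 8)
  Token 10: 'under' -> duplicate (unique so far: 8)
  Token 11: 'river' -> NEW (unique so far: 9)
  Token 12: 'runs' -> NEW (unique so far: 10)
Unique types: ('before', 'doctor', 'inside', 'man', 'river', 'runs', 'saw', 'under', 'with', 'woman')
Vocabulary size: 10

10


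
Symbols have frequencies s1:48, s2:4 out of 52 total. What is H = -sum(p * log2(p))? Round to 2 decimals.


Computing entropy H = -sum(p_i * log2(p_i)):
  s1: p = 48/52 = 0.9231, -p*log2(p) = 0.1066
  s2: p = 4/52 = 0.0769, -p*log2(p) = 0.2846
H = sum of terms = 0.3912
Rounded to 2 decimals: 0.39

0.39


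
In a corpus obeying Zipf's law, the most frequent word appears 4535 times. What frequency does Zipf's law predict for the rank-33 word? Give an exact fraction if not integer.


Zipf's law: freq(rank) = f1 / rank
f1 = 4535, rank = 33
freq = 4535 / 33
GCD(4535, 33) = 1
Simplified: 4535/33

4535/33


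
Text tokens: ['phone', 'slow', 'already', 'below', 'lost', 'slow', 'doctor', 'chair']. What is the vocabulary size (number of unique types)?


Listing all tokens and tracking unique types:
  Token 1: 'phone' -> NEW (unique so far: 1)
  Token 2: 'slow' -> NEW (unique so far: 2)
  Token 3: 'already' -> NEW (unique so far: 3)
  Token 4: 'below' -> NEW (unique so far: 4)
  Token 5: 'lost' -> NEW (unique so far: 5)
  Token 6: 'slow' -> duplicate (unique so far: 5)
  Token 7: 'doctor' -> NEW (unique so far: 6)
  Token 8: 'chair' -> NEW (unique so far: 7)
Unique types: ('already', 'below', 'chair', 'doctor', 'lost', 'phone', 'slow')
Vocabulary size: 7

7


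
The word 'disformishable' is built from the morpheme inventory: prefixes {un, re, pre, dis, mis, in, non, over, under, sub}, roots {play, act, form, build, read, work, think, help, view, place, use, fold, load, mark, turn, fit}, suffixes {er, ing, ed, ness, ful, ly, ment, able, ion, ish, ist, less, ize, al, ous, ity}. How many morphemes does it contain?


Segmenting 'disformishable' against the inventory:
  'dis' -> prefix (morpheme 1)
  'form' -> root (morpheme 2)
  'ish' -> suffix (morpheme 3)
  'able' -> suffix (morpheme 4)
Total morphemes: 4

4


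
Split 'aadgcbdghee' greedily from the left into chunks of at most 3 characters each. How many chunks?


'aadgcbdghee' has 11 characters.
Chunking with max size 3:
  Chunk 1: 'aad' (positions 0-2)
  Chunk 2: 'gcb' (positions 3-5)
  Chunk 3: 'dgh' (positions 6-8)
  Chunk 4: 'ee' (positions 9-10)
Total chunks: ceil(11 / 3) = 4

4


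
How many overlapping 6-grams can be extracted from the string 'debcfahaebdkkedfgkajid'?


String 'debcfahaebdkkedfgkajid' has length L = 22.
Number of overlapping n-grams = L - n + 1
Substituting: 22 - 6 + 1 = 17

17


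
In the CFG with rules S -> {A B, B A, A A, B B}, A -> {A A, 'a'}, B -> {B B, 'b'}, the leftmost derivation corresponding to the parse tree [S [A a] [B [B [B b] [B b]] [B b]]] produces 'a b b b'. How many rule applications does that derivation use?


Every bracketed nonterminal node [X ...] in the tree is produced by exactly one rule application.
Reading the tree off as a leftmost derivation:
  Step 1: S  =>  A B   (applied S -> A B)
  Step 2: A B  =>  a B   (applied A -> a)
  Step 3: a B  =>  a B B   (applied B -> B B)
  Step 4: a B B  =>  a B B B   (applied B -> B B)
  Step 5: a B B B  =>  a b B B   (applied B -> b)
  Step 6: a b B B  =>  a b b B   (applied B -> b)
  Step 7: a b b B  =>  a b b b   (applied B -> b)
Final yield: a b b b
Total rewrite steps: 7

7


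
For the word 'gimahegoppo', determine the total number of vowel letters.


Scanning each character of 'gimahegoppo':
  Position 1: 'g' -> consonant (running count: 0)
  Position 2: 'i' -> vowel (running count: 1)
  Position 3: 'm' -> consonant (running count: 1)
  Position 4: 'a' -> vowel (running count: 2)
  Position 5: 'h' -> consonant (running count: 2)
  Position 6: 'e' -> vowel (running count: 3)
  Position 7: 'g' -> consonant (running count: 3)
  Position 8: 'o' -> vowel (running count: 4)
  Position 9: 'p' -> consonant (running count: 4)
  Position 10: 'p' -> consonant (running count: 4)
  Position 11: 'o' -> vowel (running count: 5)
Total vowels: 5

5


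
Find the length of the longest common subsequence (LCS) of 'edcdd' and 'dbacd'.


DP table for LCS of 'edcdd' and 'dbacd':
       d  b  a  c  d
    0  0  0  0  0  0
  e 0  0  0  0  0  0
  d 0  1  1  1  1  1
  c 0  1  1  1  2  2
  d 0  1  1  1  2  3
  d 0  1  1  1  2  3
LCS: 'dcd'
LCS length = 3

3


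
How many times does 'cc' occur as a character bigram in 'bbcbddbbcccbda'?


Scanning 'bbcbddbbcccbda' for bigram 'cc':
  Position 0: 'bb' -> no
  Position 1: 'bc' -> no
  Position 2: 'cb' -> no
  Position 3: 'bd' -> no
  Position 4: 'dd' -> no
  Position 5: 'db' -> no
  Position 6: 'bb' -> no
  Position 7: 'bc' -> no
  Position 8: 'cc' -> MATCH
  Position 9: 'cc' -> MATCH
  Position 10: 'cb' -> no
  Position 11: 'bd' -> no
  Position 12: 'da' -> no
Total matches: 2

2


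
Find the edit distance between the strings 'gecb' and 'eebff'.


Building DP table for s1='gecb' (len 4) and s2='eebff' (len 5):
       e  e  b  f  f
    0  1  2  3  4  5
  g 1  1  2  3  4  5
  e 2  1  1  2  3  4
  c 3  2  2  2  3  4
  b 4  3  3  2  3  4
Edit distance = dp[4][5] = 4

4


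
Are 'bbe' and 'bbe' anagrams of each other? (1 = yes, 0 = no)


Sort characters of 'bbe': 'bbe'
Sort characters of 'bbe': 'bbe'
Sorted forms match -> they ARE anagrams
Result: 1

1


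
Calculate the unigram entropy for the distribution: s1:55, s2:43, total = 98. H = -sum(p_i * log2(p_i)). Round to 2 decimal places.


Computing entropy H = -sum(p_i * log2(p_i)):
  s1: p = 55/98 = 0.5612, -p*log2(p) = 0.4677
  s2: p = 43/98 = 0.4388, -p*log2(p) = 0.5215
H = sum of terms = 0.9892
Rounded to 2 decimals: 0.99

0.99


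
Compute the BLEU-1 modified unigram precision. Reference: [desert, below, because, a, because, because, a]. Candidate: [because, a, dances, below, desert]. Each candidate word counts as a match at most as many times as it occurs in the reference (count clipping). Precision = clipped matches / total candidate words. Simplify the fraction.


Reference word counts: {'a': 2, 'because': 3, 'below': 1, 'desert': 1}
Checking each candidate word (with clipping):
  'because' -> in reference (ref count 3, used 1/3) -> match (matches: 1)
  'a' -> in reference (ref count 2, used 1/2) -> match (matches: 2)
  'dances' -> not in reference -> no match (matches: 2)
  'below' -> in reference (ref count 1, used 1/1) -> match (matches: 3)
  'desert' -> in reference (ref count 1, used 1/1) -> match (matches: 4)
Clipped matches: 4, Candidate length: 5
Precision = 4/5

4/5


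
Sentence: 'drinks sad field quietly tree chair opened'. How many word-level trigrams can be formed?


Word trigrams from [7] words:
  Trigram 1: (drinks sad field)
  Trigram 2: (sad field quietly)
  Trigram 3: (field quietly tree)
  Trigram 4: (quietly tree chair)
  Trigram 5: (tree chair opened)
Total word trigrams: 7 - 2 = 5

5


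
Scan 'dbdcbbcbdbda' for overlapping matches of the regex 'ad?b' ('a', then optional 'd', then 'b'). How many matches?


Pattern: ad?b means 'a', then optional 'd', then 'b'.
Scanning 'dbdcbbcbdbda' position-by-position:
  Pos 0: window 'dbd' -> no
  Pos 1: window 'bdc' -> no
  Pos 2: window 'dcb' -> no
  Pos 3: window 'cbb' -> no
  Pos 4: window 'bbc' -> no
  Pos 5: window 'bcb' -> no
  Pos 6: window 'cbd' -> no
  Pos 7: window 'bdb' -> no
  Pos 8: window 'dbd' -> no
  Pos 9: window 'bda' -> no
  Pos 10: window 'da' -> no
  Pos 11: window 'a' -> no
Total matches: 0

0


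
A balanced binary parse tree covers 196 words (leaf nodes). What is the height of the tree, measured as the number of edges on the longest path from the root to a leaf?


In a balanced binary tree with n leaves the deepest leaf is ceil(log2(n)) edges below the root.
log2(196) = 7.6147
ceil(7.6147) = 8
height (edges) = 8

8


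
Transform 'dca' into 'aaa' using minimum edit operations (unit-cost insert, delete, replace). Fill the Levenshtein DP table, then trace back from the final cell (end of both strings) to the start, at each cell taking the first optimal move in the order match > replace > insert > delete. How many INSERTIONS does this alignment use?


Edit distance = 2. Backtracking from cell (3, 3) with preference match > replace > insert > delete,
then listing the resulting alignment 'dca' -> 'aaa' left to right:
  Step 1: replace d->a
  Step 2: replace c->a
  Step 3: keep 'a'
Total insertions: 0

0


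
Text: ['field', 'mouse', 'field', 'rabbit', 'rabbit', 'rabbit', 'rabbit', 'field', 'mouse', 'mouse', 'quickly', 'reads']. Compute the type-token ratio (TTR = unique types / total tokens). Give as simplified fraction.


Tokens: 12
Unique types: ('field', 'mouse', 'quickly', 'rabbit', 'reads') = 5
TTR = 5/12
Already in lowest terms.

5/12


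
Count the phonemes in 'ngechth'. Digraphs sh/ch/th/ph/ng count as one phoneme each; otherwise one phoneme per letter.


Parsing 'ngechth' greedily, digraphs first:
  'ng' -> digraph (1 consonant phoneme) (phonemes so far: 1)
  'e' -> vowel phoneme (phonemes so far: 2)
  'ch' -> digraph (1 consonant phoneme) (phonemes so far: 3)
  'th' -> digraph (1 consonant phoneme) (phonemes so far: 4)
Total phonemes: 4

4


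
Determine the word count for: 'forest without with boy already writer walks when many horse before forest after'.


Counting words by splitting on spaces:
  Word 1: 'forest'
  Word 2: 'without'
  Word 3: 'with'
  Word 4: 'boy'
  Word 5: 'already'
  Word 6: 'writer'
  Word 7: 'walks'
  Word 8: 'when'
  Word 9: 'many'
  Word 10: 'horse'
  Word 11: 'before'
  Word 12: 'forest'
  Word 13: 'after'
Total words: 13

13


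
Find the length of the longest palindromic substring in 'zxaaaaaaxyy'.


Scanning 'zxaaaaaaxyy' for palindromic substrings.
Substring at positions 1-8: 'xaaaaaax'.
Check: reverse('xaaaaaax') = 'xaaaaaax' -> palindrome confirmed.
Neighbouring characters ('z' / 'y') break symmetry, so it cannot extend further.
No longer palindromic substring exists; longest length = 8

8


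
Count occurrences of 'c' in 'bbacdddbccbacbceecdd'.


Scanning 'bbacdddbccbacbceecdd' for 'c':
  Position 3: 'c' -> MATCH (count: 1)
  Position 8: 'c' -> MATCH (count: 2)
  Position 9: 'c' -> MATCH (count: 3)
  Position 12: 'c' -> MATCH (count: 4)
  Position 14: 'c' -> MATCH (count: 5)
  Position 17: 'c' -> MATCH (count: 6)
Total occurrences of 'c': 6

6


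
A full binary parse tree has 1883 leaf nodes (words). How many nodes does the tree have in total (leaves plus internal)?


Leaf nodes (terminals): 1883
Internal nodes = n - 1 = 1883 - 1 = 1882
Total = leaves + internal = 1883 + 1882 = 3765

3765


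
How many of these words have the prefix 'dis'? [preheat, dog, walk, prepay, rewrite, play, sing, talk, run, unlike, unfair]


Checking each word for prefix 'dis':
  'preheat' -> no (count: 0)
  'dog' -> no (count: 0)
  'walk' -> no (count: 0)
  'prepay' -> no (count: 0)
  'rewrite' -> no (count: 0)
  'play' -> no (count: 0)
  'sing' -> no (count: 0)
  'talk' -> no (count: 0)
  'run' -> no (count: 0)
  'unlike' -> no (count: 0)
  'unfair' -> no (count: 0)
Total with prefix 'dis': 0

0


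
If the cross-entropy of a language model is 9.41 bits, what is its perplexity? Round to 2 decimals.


Perplexity formula: PP = 2^H
H = 9.41
PP = 2^9.41
Decompose: 2^9.41 = 2^9 * 2^0.41
2^9 = 512, 2^0.41 ~ 1.3286858
PP ~ 512 * 1.3286858 = 680.2871296
Rounded to 2 decimals: 680.29

680.29


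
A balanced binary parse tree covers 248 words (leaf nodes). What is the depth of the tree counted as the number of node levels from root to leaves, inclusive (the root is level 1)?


In a balanced binary tree with n leaves the deepest leaf is ceil(log2(n)) edges below the root,
so counting node levels inclusive of root and leaves gives ceil(log2(n)) + 1 levels.
log2(248) = 7.9542
ceil(7.9542) = 8
levels = 8 + 1 = 9

9


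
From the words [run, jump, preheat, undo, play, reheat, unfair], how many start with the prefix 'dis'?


Checking each word for prefix 'dis':
  'run' -> no (count: 0)
  'jump' -> no (count: 0)
  'preheat' -> no (count: 0)
  'undo' -> no (count: 0)
  'play' -> no (count: 0)
  'reheat' -> no (count: 0)
  'unfair' -> no (count: 0)
Total with prefix 'dis': 0

0


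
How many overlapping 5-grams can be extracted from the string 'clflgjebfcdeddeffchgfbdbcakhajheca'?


String 'clflgjebfcdeddeffchgfbdbcakhajheca' has length L = 34.
Number of overlapping n-grams = L - n + 1
Substituting: 34 - 5 + 1 = 30

30


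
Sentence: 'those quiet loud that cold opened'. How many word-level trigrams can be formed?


Word trigrams from [6] words:
  Trigram 1: (those quiet loud)
  Trigram 2: (quiet loud that)
  Trigram 3: (loud that cold)
  Trigram 4: (that cold opened)
Total word trigrams: 6 - 2 = 4

4


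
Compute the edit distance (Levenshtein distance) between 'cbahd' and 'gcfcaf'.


Building DP table for s1='cbahd' (len 5) and s2='gcfcaf' (len 6):
       g  c  f  c  a  f
    0  1  2  3  4  5  6
  c 1  1  1  2  3  4  5
  b 2  2  2  2  3  4  5
  a 3  3  3  3  3  3  4
  h 4  4  4  4  4  4  4
  d 5  5  5  5  5  5  5
Edit distance = dp[5][6] = 5

5


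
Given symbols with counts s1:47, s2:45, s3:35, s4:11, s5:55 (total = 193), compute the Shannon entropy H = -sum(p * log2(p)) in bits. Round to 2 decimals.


Computing entropy H = -sum(p_i * log2(p_i)):
  s1: p = 47/193 = 0.2435, -p*log2(p) = 0.4963
  s2: p = 45/193 = 0.2332, -p*log2(p) = 0.4898
  s3: p = 35/193 = 0.1813, -p*log2(p) = 0.4467
  s4: p = 11/193 = 0.0570, -p*log2(p) = 0.2356
  s5: p = 55/193 = 0.2850, -p*log2(p) = 0.5161
H = sum of terms = 2.1845
Rounded to 2 decimals: 2.18

2.18


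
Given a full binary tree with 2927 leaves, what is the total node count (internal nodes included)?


Leaf nodes (terminals): 2927
Internal nodes = n - 1 = 2927 - 1 = 2926
Total = leaves + internal = 2927 + 2926 = 5853

5853


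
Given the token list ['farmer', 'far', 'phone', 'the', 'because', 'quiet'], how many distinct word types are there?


Listing all tokens and tracking unique types:
  Token 1: 'farmer' -> NEW (unique so far: 1)
  Token 2: 'far' -> NEW (unique so far: 2)
  Token 3: 'phone' -> NEW (unique so far: 3)
  Token 4: 'the' -> NEW (unique so far: 4)
  Token 5: 'because' -> NEW (unique so far: 5)
  Token 6: 'quiet' -> NEW (unique so far: 6)
Unique types: ('because', 'far', 'farmer', 'phone', 'quiet', 'the')
Vocabulary size: 6

6


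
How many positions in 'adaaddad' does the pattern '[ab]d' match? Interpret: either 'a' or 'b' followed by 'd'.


Pattern: [ab]d means either 'a' or 'b' followed by 'd'.
Scanning 'adaaddad' position-by-position:
  Pos 0: window 'ad' -> MATCH
  Pos 1: window 'da' -> no
  Pos 2: window 'aa' -> no
  Pos 3: window 'ad' -> MATCH
  Pos 4: window 'dd' -> no
  Pos 5: window 'da' -> no
  Pos 6: window 'ad' -> MATCH
  Pos 7: window 'd' -> no
Total matches: 3

3


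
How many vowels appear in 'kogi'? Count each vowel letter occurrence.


Scanning each character of 'kogi':
  Position 1: 'k' -> consonant (running count: 0)
  Position 2: 'o' -> vowel (running count: 1)
  Position 3: 'g' -> consonant (running count: 1)
  Position 4: 'i' -> vowel (running count: 2)
Total vowels: 2

2


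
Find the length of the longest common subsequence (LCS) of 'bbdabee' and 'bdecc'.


DP table for LCS of 'bbdabee' and 'bdecc':
       b  d  e  c  c
    0  0  0  0  0  0
  b 0  1  1  1  1  1
  b 0  1  1  1  1  1
  d 0  1  2  2  2  2
  a 0  1  2  2  2  2
  b 0  1  2  2  2  2
  e 0  1  2  3  3  3
  e 0  1  2  3  3  3
LCS: 'bde'
LCS length = 3

3


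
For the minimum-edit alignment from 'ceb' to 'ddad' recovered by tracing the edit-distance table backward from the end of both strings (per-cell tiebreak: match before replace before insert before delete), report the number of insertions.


Edit distance = 4. Backtracking from cell (3, 4) with preference match > replace > insert > delete,
then listing the resulting alignment 'ceb' -> 'ddad' left to right:
  Step 1: insert 'd' [insertion #1]
  Step 2: replace c->d
  Step 3: replace e->a
  Step 4: replace b->d
Total insertions: 1

1


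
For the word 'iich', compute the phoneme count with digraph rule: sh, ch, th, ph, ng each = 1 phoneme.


Parsing 'iich' greedily, digraphs first:
  'i' -> vowel phoneme (phonemes so far: 1)
  'i' -> vowel phoneme (phonemes so far: 2)
  'ch' -> digraph (1 consonant phoneme) (phonemes so far: 3)
Total phonemes: 3

3


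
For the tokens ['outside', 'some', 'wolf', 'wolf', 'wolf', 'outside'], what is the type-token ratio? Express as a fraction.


Tokens: 6
Unique types: ('outside', 'some', 'wolf') = 3
TTR = 3/6
Simplify: divide both by 3 -> 1/2
TTR = 1/2

1/2


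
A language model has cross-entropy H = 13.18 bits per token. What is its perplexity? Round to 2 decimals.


Perplexity formula: PP = 2^H
H = 13.18
PP = 2^13.18
Decompose: 2^13.18 = 2^13 * 2^0.18
2^13 = 8192, 2^0.18 ~ 1.1328839
PP ~ 8192 * 1.1328839 = 9280.5849088
Rounded to 2 decimals: 9280.58

9280.58


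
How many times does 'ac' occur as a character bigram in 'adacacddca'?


Scanning 'adacacddca' for bigram 'ac':
  Position 0: 'ad' -> no
  Position 1: 'da' -> no
  Position 2: 'ac' -> MATCH
  Position 3: 'ca' -> no
  Position 4: 'ac' -> MATCH
  Position 5: 'cd' -> no
  Position 6: 'dd' -> no
  Position 7: 'dc' -> no
  Position 8: 'ca' -> no
Total matches: 2

2


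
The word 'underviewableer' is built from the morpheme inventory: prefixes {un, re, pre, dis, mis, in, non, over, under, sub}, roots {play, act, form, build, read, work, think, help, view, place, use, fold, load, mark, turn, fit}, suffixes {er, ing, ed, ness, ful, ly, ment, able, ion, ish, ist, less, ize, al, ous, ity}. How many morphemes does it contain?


Segmenting 'underviewableer' against the inventory:
  'under' -> prefix (morpheme 1)
  'view' -> root (morpheme 2)
  'able' -> suffix (morpheme 3)
  'er' -> suffix (morpheme 4)
Total morphemes: 4

4


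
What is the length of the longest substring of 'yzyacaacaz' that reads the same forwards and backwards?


Scanning 'yzyacaacaz' for palindromic substrings.
Substring at positions 3-8: 'acaaca'.
Check: reverse('acaaca') = 'acaaca' -> palindrome confirmed.
Neighbouring characters ('y' / 'z') break symmetry, so it cannot extend further.
No longer palindromic substring exists; longest length = 6

6


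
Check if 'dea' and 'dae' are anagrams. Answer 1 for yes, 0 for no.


Sort characters of 'dea': 'ade'
Sort characters of 'dae': 'ade'
Sorted forms match -> they ARE anagrams
Result: 1

1


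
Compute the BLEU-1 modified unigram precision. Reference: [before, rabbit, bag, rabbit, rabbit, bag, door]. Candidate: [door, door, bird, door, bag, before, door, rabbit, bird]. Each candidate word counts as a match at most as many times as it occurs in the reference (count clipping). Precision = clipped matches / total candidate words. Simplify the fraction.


Reference word counts: {'bag': 2, 'before': 1, 'door': 1, 'rabbit': 3}
Checking each candidate word (with clipping):
  'door' -> in reference (ref count 1, used 1/1) -> match (matches: 1)
  'door' -> ref count 1 already used up (1/1) -> clipped, no match (matches: 1)
  'bird' -> not in reference -> no match (matches: 1)
  'door' -> ref count 1 already used up (1/1) -> clipped, no match (matches: 1)
  'bag' -> in reference (ref count 2, used 1/2) -> match (matches: 2)
  'before' -> in reference (ref count 1, used 1/1) -> match (matches: 3)
  'door' -> ref count 1 already used up (1/1) -> clipped, no match (matches: 3)
  'rabbit' -> in reference (ref count 3, used 1/3) -> match (matches: 4)
  'bird' -> not in reference -> no match (matches: 4)
Clipped matches: 4, Candidate length: 9
Precision = 4/9

4/9


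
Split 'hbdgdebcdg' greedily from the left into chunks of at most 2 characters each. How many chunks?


'hbdgdebcdg' has 10 characters.
Chunking with max size 2:
  Chunk 1: 'hb' (positions 0-1)
  Chunk 2: 'dg' (positions 2-3)
  Chunk 3: 'de' (positions 4-5)
  Chunk 4: 'bc' (positions 6-7)
  Chunk 5: 'dg' (positions 8-9)
Total chunks: ceil(10 / 2) = 5

5


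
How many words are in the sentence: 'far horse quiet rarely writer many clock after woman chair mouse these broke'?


Counting words by splitting on spaces:
  Word 1: 'far'
  Word 2: 'horse'
  Word 3: 'quiet'
  Word 4: 'rarely'
  Word 5: 'writer'
  Word 6: 'many'
  Word 7: 'clock'
  Word 8: 'after'
  Word 9: 'woman'
  Word 10: 'chair'
  Word 11: 'mouse'
  Word 12: 'these'
  Word 13: 'broke'
Total words: 13

13


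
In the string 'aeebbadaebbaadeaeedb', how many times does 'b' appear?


Scanning 'aeebbadaebbaadeaeedb' for 'b':
  Position 3: 'b' -> MATCH (count: 1)
  Position 4: 'b' -> MATCH (count: 2)
  Position 9: 'b' -> MATCH (count: 3)
  Position 10: 'b' -> MATCH (count: 4)
  Position 19: 'b' -> MATCH (count: 5)
Total occurrences of 'b': 5

5


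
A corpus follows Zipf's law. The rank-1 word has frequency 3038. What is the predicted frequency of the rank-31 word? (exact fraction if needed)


Zipf's law: freq(rank) = f1 / rank
f1 = 3038, rank = 31
freq = 3038 / 31
= 98

98


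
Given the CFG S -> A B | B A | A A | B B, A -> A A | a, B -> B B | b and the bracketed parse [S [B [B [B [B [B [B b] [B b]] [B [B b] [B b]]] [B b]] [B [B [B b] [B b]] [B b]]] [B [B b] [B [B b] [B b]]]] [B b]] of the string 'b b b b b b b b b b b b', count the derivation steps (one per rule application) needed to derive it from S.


Every bracketed nonterminal node [X ...] in the tree is produced by exactly one rule application.
Reading the tree off as a leftmost derivation:
  Step 1: S  =>  B B   (applied S -> B B)
  Step 2: B B  =>  B B B   (applied B -> B B)
  Step 3: B B B  =>  B B B B   (applied B -> B B)
  Step 4: B B B B  =>  B B B B B   (applied B -> B B)
  Step 5: B B B B B  =>  B B B B B B   (applied B -> B B)
  Step 6: B B B B B B  =>  B B B B B B B   (applied B -> B B)
  Step 7: B B B B B B B  =>  b B B B B B B   (applied B -> b)
  Step 8: b B B B B B B  =>  b b B B B B B   (applied B -> b)
  Step 9: b b B B B B B  =>  b b B B B B B B   (applied B -> B B)
  Step 10: b b B B B B B B  =>  b b b B B B B B   (applied B -> b)
  Step 11: b b b B B B B B  =>  b b b b B B B B   (applied B -> b)
  Step 12: b b b b B B B B  =>  b b b b b B B B   (applied B -> b)
  Step 13: b b b b b B B B  =>  b b b b b B B B B   (applied B -> B B)
  Step 14: b b b b b B B B B  =>  b b b b b B B B B B   (applied B -> B B)
  Step 15: b b b b b B B B B B  =>  b b b b b b B B B B   (applied B -> b)
  Step 16: b b b b b b B B B B  =>  b b b b b b b B B B   (applied B -> b)
  Step 17: b b b b b b b B B B  =>  b b b b b b b b B B   (applied B -> b)
  Step 18: b b b b b b b b B B  =>  b b b b b b b b B B B   (applied B -> B B)
  Step 19: b b b b b b b b B B B  =>  b b b b b b b b b B B   (applied B -> b)
  Step 20: b b b b b b b b b B B  =>  b b b b b b b b b B B B   (applied B -> B B)
  Step 21: b b b b b b b b b B B B  =>  b b b b b b b b b b B B   (applied B -> b)
  Step 22: b b b b b b b b b b B B  =>  b b b b b b b b b b b B   (applied B -> b)
  Step 23: b b b b b b b b b b b B  =>  b b b b b b b b b b b b   (applied B -> b)
Final yield: b b b b b b b b b b b b
Total rewrite steps: 23

23


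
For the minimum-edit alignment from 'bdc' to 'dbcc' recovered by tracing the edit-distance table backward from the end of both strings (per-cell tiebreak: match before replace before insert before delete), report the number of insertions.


Edit distance = 2. Backtracking from cell (3, 4) with preference match > replace > insert > delete,
then listing the resulting alignment 'bdc' -> 'dbcc' left to right:
  Step 1: insert 'd' [insertion #1]
  Step 2: keep 'b'
  Step 3: replace d->c
  Step 4: keep 'c'
Total insertions: 1

1


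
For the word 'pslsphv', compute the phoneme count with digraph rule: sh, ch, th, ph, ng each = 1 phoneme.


Parsing 'pslsphv' greedily, digraphs first:
  'p' -> consonant phoneme (phonemes so far: 1)
  's' -> consonant phoneme (phonemes so far: 2)
  'l' -> consonant phoneme (phonemes so far: 3)
  's' -> consonant phoneme (phonemes so far: 4)
  'ph' -> digraph (1 consonant phoneme) (phonemes so far: 5)
  'v' -> consonant phoneme (phonemes so far: 6)
Total phonemes: 6

6


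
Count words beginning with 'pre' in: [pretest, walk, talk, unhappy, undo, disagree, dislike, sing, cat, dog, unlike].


Checking each word for prefix 'pre':
  'pretest' -> YES, starts with 'pre' (count: 1)
  'walk' -> no (count: 1)
  'talk' -> no (count: 1)
  'unhappy' -> no (count: 1)
  'undo' -> no (count: 1)
  'disagree' -> no (count: 1)
  'dislike' -> no (count: 1)
  'sing' -> no (count: 1)
  'cat' -> no (count: 1)
  'dog' -> no (count: 1)
  'unlike' -> no (count: 1)
Total with prefix 'pre': 1

1


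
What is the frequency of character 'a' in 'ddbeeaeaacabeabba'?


Scanning 'ddbeeaeaacabeabba' for 'a':
  Position 5: 'a' -> MATCH (count: 1)
  Position 7: 'a' -> MATCH (count: 2)
  Position 8: 'a' -> MATCH (count: 3)
  Position 10: 'a' -> MATCH (count: 4)
  Position 13: 'a' -> MATCH (count: 5)
  Position 16: 'a' -> MATCH (count: 6)
Total occurrences of 'a': 6

6


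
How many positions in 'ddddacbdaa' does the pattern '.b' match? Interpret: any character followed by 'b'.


Pattern: .b means any character followed by 'b'.
Scanning 'ddddacbdaa' position-by-position:
  Pos 0: window 'dd' -> no
  Pos 1: window 'dd' -> no
  Pos 2: window 'dd' -> no
  Pos 3: window 'da' -> no
  Pos 4: window 'ac' -> no
  Pos 5: window 'cb' -> MATCH
  Pos 6: window 'bd' -> no
  Pos 7: window 'da' -> no
  Pos 8: window 'aa' -> no
  Pos 9: window 'a' -> no
Total matches: 1

1


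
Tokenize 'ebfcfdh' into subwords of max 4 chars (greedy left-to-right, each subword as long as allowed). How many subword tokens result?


'ebfcfdh' has 7 characters.
Chunking with max size 4:
  Chunk 1: 'ebfc' (positions 0-3)
  Chunk 2: 'fdh' (positions 4-6)
Total chunks: ceil(7 / 4) = 2

2


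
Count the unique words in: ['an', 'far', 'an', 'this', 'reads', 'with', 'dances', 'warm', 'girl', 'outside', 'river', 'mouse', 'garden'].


Listing all tokens and tracking unique types:
  Token 1: 'an' -> NEW (unique so far: 1)
  Token 2: 'far' -> NEW (unique so far: 2)
  Token 3: 'an' -> duplicate (unique so far: 2)
  Token 4: 'this' -> NEW (unique so far: 3)
  Token 5: 'reads' -> NEW (unique so far: 4)
  Token 6: 'with' -> NEW (unique so far: 5)
  Token 7: 'dances' -> NEW (unique so far: 6)
  Token 8: 'warm' -> NEW (unique so far: 7)
  Token 9: 'girl' -> NEW (unique so far: 8)
  Token 10: 'outside' -> NEW (unique so far: 9)
  Token 11: 'river' -> NEW (unique so far: 10)
  Token 12: 'mouse' -> NEW (unique so far: 11)
  Token 13: 'garden' -> NEW (unique so far: 12)
Unique types: ('an', 'dances', 'far', 'garden', 'girl', 'mouse', 'outside', 'reads', 'river', 'this', 'warm', 'with')
Vocabulary size: 12

12


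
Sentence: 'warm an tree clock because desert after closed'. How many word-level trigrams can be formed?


Word trigrams from [8] words:
  Trigram 1: (warm an tree)
  Trigram 2: (an tree clock)
  Trigram 3: (tree clock because)
  Trigram 4: (clock because desert)
  Trigram 5: (because desert after)
  Trigram 6: (desert after closed)
Total word trigrams: 8 - 2 = 6

6


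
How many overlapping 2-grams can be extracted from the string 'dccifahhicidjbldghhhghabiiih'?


String 'dccifahhicidjbldghhhghabiiih' has length L = 28.
Number of overlapping n-grams = L - n + 1
Substituting: 28 - 2 + 1 = 27

27


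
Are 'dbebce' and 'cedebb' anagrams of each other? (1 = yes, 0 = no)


Sort characters of 'dbebce': 'bbcdee'
Sort characters of 'cedebb': 'bbcdee'
Sorted forms match -> they ARE anagrams
Result: 1

1


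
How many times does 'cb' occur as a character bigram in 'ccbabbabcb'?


Scanning 'ccbabbabcb' for bigram 'cb':
  Position 0: 'cc' -> no
  Position 1: 'cb' -> MATCH
  Position 2: 'ba' -> no
  Position 3: 'ab' -> no
  Position 4: 'bb' -> no
  Position 5: 'ba' -> no
  Position 6: 'ab' -> no
  Position 7: 'bc' -> no
  Position 8: 'cb' -> MATCH
Total matches: 2

2


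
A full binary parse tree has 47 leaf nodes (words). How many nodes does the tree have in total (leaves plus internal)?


Leaf nodes (terminals): 47
Internal nodes = n - 1 = 47 - 1 = 46
Total = leaves + internal = 47 + 46 = 93

93


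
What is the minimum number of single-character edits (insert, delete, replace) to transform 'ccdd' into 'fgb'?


Building DP table for s1='ccdd' (len 4) and s2='fgb' (len 3):
       f  g  b
    0  1  2  3
  c 1  1  2  3
  c 2  2  2  3
  d 3  3  3  3
  d 4  4  4  4
Edit distance = dp[4][3] = 4

4


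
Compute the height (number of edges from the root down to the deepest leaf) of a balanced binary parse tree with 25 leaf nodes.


In a balanced binary tree with n leaves the deepest leaf is ceil(log2(n)) edges below the root.
log2(25) = 4.6439
ceil(4.6439) = 5
height (edges) = 5

5


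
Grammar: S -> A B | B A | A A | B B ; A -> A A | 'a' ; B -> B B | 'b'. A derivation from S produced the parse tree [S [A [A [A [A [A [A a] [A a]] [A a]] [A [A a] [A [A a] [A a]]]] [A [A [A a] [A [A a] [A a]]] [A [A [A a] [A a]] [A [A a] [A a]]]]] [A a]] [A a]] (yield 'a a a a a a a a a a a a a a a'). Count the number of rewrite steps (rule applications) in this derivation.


Every bracketed nonterminal node [X ...] in the tree is produced by exactly one rule application.
Reading the tree off as a leftmost derivation:
  Step 1: S  =>  A A   (applied S -> A A)
  Step 2: A A  =>  A A A   (applied A -> A A)
  Step 3: A A A  =>  A A A A   (applied A -> A A)
  Step 4: A A A A  =>  A A A A A   (applied A -> A A)
  Step 5: A A A A A  =>  A A A A A A   (applied A -> A A)
  Step 6: A A A A A A  =>  A A A A A A A   (applied A -> A A)
  Step 7: A A A A A A A  =>  a A A A A A A   (applied A -> a)
  Step 8: a A A A A A A  =>  a a A A A A A   (applied A -> a)
  Step 9: a a A A A A A  =>  a a a A A A A   (applied A -> a)
  Step 10: a a a A A A A  =>  a a a A A A A A   (applied A -> A A)
  Step 11: a a a A A A A A  =>  a a a a A A A A   (applied A -> a)
  Step 12: a a a a A A A A  =>  a a a a A A A A A   (applied A -> A A)
  Step 13: a a a a A A A A A  =>  a a a a a A A A A   (applied A -> a)
  Step 14: a a a a a A A A A  =>  a a a a a a A A A   (applied A -> a)
  Step 15: a a a a a a A A A  =>  a a a a a a A A A A   (applied A -> A A)
  Step 16: a a a a a a A A A A  =>  a a a a a a A A A A A   (applied A -> A A)
  Step 17: a a a a a a A A A A A  =>  a a a a a a a A A A A   (applied A -> a)
  Step 18: a a a a a a a A A A A  =>  a a a a a a a A A A A A   (applied A -> A A)
  Step 19: a a a a a a a A A A A A  =>  a a a a a a a a A A A A   (applied A -> a)
  Step 20: a a a a a a a a A A A A  =>  a a a a a a a a a A A A   (applied A -> a)
  Step 21: a a a a a a a a a A A A  =>  a a a a a a a a a A A A A   (applied A -> A A)
  Step 22: a a a a a a a a a A A A A  =>  a a a a a a a a a A A A A A   (applied A -> A A)
  Step 23: a a a a a a a a a A A A A A  =>  a a a a a a a a a a A A A A   (applied A -> a)
  Step 24: a a a a a a a a a a A A A A  =>  a a a a a a a a a a a A A A   (applied A -> a)
  Step 25: a a a a a a a a a a a A A A  =>  a a a a a a a a a a a A A A A   (applied A -> A A)
  Step 26: a a a a a a a a a a a A A A A  =>  a a a a a a a a a a a a A A A   (applied A -> a)
  Step 27: a a a a a a a a a a a a A A A  =>  a a a a a a a a a a a a a A A   (applied A -> a)
  Step 28: a a a a a a a a a a a a a A A  =>  a a a a a a a a a a a a a a A   (applied A -> a)
  Step 29: a a a a a a a a a a a a a a A  =>  a a a a a a a a a a a a a a a   (applied A -> a)
Final yield: a a a a a a a a a a a a a a a
Total rewrite steps: 29

29
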